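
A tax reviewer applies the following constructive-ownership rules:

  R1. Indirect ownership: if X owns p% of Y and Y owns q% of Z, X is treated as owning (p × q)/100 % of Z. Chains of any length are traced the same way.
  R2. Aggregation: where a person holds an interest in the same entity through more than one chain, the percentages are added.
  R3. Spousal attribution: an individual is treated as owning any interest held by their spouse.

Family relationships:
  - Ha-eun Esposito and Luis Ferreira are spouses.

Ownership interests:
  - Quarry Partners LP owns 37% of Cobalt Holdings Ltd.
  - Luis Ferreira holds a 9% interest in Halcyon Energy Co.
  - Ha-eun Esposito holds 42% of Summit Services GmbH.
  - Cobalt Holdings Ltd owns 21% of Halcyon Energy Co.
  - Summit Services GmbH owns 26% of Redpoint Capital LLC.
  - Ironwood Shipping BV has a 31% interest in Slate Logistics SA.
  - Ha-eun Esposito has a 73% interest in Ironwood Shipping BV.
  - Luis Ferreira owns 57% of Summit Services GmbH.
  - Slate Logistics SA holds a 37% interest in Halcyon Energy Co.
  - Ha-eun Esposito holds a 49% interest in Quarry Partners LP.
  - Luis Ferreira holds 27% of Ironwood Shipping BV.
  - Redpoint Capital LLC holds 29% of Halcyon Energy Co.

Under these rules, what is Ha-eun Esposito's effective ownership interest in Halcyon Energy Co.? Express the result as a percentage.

31.7419%

By spousal attribution (R3), Ha-eun Esposito is treated as also owning Luis Ferreira's interest in Summit Services GmbH, giving 42% + 57% = 99%.
By spousal attribution (R3), Ha-eun Esposito is treated as also owning Luis Ferreira's interest in Ironwood Shipping BV, giving 73% + 27% = 100%.
By spousal attribution (R3), Ha-eun Esposito is treated as owning Luis Ferreira's 9% interest in Halcyon Energy Co.
Chain via Summit Services GmbH → Redpoint Capital LLC (R1): 99% × 26% × 29% = 7.4646% of Halcyon Energy Co.
Chain via Ironwood Shipping BV → Slate Logistics SA (R1): 100% × 31% × 37% = 11.47% of Halcyon Energy Co.
Chain via Quarry Partners LP → Cobalt Holdings Ltd (R1): 49% × 37% × 21% = 3.8073% of Halcyon Energy Co.
Direct interest in Halcyon Energy Co: 9%.
Aggregating (R2): 7.4646% + 11.47% + 3.8073% + 9% = 31.7419%.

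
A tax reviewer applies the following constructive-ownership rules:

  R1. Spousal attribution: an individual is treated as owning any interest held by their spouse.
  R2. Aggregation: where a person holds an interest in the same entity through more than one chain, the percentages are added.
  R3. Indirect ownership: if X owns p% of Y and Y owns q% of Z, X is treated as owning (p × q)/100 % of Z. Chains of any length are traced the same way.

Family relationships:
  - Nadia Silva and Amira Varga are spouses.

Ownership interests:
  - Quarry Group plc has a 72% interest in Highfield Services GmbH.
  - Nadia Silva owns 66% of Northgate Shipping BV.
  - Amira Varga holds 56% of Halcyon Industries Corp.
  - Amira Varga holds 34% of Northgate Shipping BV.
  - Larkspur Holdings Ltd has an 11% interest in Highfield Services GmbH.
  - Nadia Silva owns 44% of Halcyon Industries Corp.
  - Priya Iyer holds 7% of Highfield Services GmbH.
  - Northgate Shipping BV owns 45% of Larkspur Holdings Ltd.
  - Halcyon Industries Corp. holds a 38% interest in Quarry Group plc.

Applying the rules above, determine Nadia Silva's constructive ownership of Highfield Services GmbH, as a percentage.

By spousal attribution (R1), Nadia Silva is treated as also owning Amira Varga's interest in Halcyon Industries Corp, giving 44% + 56% = 100%.
By spousal attribution (R1), Nadia Silva is treated as also owning Amira Varga's interest in Northgate Shipping BV, giving 66% + 34% = 100%.
Chain via Halcyon Industries Corp. → Quarry Group plc (R3): 100% × 38% × 72% = 27.36% of Highfield Services GmbH.
Chain via Northgate Shipping BV → Larkspur Holdings Ltd (R3): 100% × 45% × 11% = 4.95% of Highfield Services GmbH.
Aggregating (R2): 27.36% + 4.95% = 32.31%.

32.31%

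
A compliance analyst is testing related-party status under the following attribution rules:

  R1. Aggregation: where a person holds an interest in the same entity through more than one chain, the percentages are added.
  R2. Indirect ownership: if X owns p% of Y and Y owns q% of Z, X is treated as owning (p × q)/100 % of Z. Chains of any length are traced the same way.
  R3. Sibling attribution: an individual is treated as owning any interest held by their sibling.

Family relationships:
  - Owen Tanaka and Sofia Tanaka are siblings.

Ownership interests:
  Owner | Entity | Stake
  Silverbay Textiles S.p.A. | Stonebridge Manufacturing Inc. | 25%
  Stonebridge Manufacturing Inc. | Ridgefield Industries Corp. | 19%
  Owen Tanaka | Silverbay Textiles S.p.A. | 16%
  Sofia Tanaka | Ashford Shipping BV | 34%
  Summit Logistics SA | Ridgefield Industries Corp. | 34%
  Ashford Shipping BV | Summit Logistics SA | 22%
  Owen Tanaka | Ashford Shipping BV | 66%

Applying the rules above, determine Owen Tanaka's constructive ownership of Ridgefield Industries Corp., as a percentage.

By sibling attribution (R3), Owen Tanaka is treated as also owning Sofia Tanaka's interest in Ashford Shipping BV, giving 66% + 34% = 100%.
Chain via Silverbay Textiles S.p.A. → Stonebridge Manufacturing Inc. (R2): 16% × 25% × 19% = 0.76% of Ridgefield Industries Corp.
Chain via Ashford Shipping BV → Summit Logistics SA (R2): 100% × 22% × 34% = 7.48% of Ridgefield Industries Corp.
Aggregating (R1): 0.76% + 7.48% = 8.24%.

8.24%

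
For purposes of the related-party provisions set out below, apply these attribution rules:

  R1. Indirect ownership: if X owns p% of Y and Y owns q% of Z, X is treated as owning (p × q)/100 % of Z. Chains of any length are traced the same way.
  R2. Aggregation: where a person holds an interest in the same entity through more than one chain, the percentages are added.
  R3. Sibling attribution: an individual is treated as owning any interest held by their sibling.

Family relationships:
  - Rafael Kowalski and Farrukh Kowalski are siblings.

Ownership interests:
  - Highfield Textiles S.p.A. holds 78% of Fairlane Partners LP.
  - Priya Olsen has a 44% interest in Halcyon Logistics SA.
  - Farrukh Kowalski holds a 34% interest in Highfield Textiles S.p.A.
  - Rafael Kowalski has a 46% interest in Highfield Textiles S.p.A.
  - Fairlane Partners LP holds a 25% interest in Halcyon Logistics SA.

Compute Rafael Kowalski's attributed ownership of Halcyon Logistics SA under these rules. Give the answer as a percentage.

By sibling attribution (R3), Rafael Kowalski is treated as also owning Farrukh Kowalski's interest in Highfield Textiles S.p.A, giving 46% + 34% = 80%.
Chain via Highfield Textiles S.p.A. → Fairlane Partners LP (R1): 80% × 78% × 25% = 15.6% of Halcyon Logistics SA.

15.6%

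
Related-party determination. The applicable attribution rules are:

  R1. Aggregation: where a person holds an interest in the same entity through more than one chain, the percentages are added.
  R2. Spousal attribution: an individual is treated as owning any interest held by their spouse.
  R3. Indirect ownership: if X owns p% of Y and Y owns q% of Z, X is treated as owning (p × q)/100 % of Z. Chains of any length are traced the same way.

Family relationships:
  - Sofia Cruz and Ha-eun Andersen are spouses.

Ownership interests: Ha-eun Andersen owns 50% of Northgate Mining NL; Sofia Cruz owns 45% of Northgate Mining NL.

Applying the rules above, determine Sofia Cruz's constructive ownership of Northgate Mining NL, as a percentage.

By spousal attribution (R2), Sofia Cruz is treated as also owning Ha-eun Andersen's interest in Northgate Mining NL, giving 45% + 50% = 95%.
Direct interest in Northgate Mining NL: 95%.

95%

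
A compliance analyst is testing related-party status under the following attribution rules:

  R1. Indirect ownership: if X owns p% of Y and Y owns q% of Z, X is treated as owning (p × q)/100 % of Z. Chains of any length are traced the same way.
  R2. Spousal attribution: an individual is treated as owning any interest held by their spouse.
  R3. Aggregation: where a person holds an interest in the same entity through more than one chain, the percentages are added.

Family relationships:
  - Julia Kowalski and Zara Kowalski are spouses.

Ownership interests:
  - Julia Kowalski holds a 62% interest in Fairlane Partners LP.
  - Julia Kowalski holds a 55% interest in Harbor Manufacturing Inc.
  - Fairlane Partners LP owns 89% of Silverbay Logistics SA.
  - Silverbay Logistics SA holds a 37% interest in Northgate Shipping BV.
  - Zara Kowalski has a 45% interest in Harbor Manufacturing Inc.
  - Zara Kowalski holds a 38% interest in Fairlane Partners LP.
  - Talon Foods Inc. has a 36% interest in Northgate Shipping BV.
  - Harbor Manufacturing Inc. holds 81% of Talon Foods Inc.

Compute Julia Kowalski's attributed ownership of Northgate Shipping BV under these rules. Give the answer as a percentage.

62.09%

By spousal attribution (R2), Julia Kowalski is treated as also owning Zara Kowalski's interest in Fairlane Partners LP, giving 62% + 38% = 100%.
By spousal attribution (R2), Julia Kowalski is treated as also owning Zara Kowalski's interest in Harbor Manufacturing Inc, giving 55% + 45% = 100%.
Chain via Fairlane Partners LP → Silverbay Logistics SA (R1): 100% × 89% × 37% = 32.93% of Northgate Shipping BV.
Chain via Harbor Manufacturing Inc. → Talon Foods Inc. (R1): 100% × 81% × 36% = 29.16% of Northgate Shipping BV.
Aggregating (R3): 32.93% + 29.16% = 62.09%.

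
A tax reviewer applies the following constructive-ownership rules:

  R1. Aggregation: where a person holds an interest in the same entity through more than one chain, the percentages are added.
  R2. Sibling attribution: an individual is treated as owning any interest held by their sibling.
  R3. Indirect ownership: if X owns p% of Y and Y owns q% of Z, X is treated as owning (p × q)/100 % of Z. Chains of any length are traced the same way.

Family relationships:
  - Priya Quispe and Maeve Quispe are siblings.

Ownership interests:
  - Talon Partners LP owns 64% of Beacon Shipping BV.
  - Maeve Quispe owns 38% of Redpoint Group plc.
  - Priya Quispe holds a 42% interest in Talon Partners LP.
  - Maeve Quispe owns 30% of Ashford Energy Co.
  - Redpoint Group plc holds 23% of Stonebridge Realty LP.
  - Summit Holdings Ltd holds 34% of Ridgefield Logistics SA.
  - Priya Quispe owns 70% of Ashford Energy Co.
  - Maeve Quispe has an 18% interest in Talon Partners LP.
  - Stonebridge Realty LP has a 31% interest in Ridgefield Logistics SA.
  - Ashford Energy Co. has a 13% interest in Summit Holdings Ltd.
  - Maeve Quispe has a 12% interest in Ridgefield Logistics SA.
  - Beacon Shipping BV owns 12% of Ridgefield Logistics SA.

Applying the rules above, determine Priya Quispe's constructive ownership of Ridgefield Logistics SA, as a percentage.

23.7374%

By sibling attribution (R2), Priya Quispe is treated as also owning Maeve Quispe's interest in Ashford Energy Co, giving 70% + 30% = 100%.
By sibling attribution (R2), Priya Quispe is treated as also owning Maeve Quispe's interest in Talon Partners LP, giving 42% + 18% = 60%.
By sibling attribution (R2), Priya Quispe is treated as owning Maeve Quispe's 38% interest in Redpoint Group plc.
By sibling attribution (R2), Priya Quispe is treated as owning Maeve Quispe's 12% interest in Ridgefield Logistics SA.
Chain via Ashford Energy Co. → Summit Holdings Ltd (R3): 100% × 13% × 34% = 4.42% of Ridgefield Logistics SA.
Chain via Talon Partners LP → Beacon Shipping BV (R3): 60% × 64% × 12% = 4.608% of Ridgefield Logistics SA.
Chain via Redpoint Group plc → Stonebridge Realty LP (R3): 38% × 23% × 31% = 2.7094% of Ridgefield Logistics SA.
Direct interest in Ridgefield Logistics SA: 12%.
Aggregating (R1): 4.42% + 4.608% + 2.7094% + 12% = 23.7374%.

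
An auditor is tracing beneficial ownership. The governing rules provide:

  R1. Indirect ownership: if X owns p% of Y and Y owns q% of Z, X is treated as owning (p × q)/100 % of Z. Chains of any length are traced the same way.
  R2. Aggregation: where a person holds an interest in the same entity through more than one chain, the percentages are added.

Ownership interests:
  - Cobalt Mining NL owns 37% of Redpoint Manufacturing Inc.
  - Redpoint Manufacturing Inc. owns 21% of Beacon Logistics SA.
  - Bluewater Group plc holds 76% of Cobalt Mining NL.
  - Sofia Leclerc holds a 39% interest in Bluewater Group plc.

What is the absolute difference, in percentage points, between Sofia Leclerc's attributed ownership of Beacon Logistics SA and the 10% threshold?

7.696972

Chain via Bluewater Group plc → Cobalt Mining NL → Redpoint Manufacturing Inc. (R1): 39% × 76% × 37% × 21% = 2.303028% of Beacon Logistics SA.
2.303028% falls short of the 10% threshold by 7.696972 percentage points.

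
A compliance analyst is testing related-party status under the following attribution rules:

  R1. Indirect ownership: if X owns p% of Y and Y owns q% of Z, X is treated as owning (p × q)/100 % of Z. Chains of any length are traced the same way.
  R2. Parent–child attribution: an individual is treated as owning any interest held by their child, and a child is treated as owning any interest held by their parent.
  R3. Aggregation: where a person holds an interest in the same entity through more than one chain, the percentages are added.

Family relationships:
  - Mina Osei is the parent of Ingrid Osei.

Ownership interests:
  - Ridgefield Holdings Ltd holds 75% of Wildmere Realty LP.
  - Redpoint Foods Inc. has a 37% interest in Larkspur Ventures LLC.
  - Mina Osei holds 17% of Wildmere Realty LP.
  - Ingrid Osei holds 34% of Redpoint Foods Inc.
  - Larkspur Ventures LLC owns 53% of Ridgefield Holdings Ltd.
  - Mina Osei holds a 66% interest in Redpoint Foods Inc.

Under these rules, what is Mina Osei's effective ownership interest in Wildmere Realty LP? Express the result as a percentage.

By parent–child attribution (R2), Mina Osei is treated as also owning Ingrid Osei's interest in Redpoint Foods Inc, giving 66% + 34% = 100%.
Chain via Redpoint Foods Inc. → Larkspur Ventures LLC → Ridgefield Holdings Ltd (R1): 100% × 37% × 53% × 75% = 14.7075% of Wildmere Realty LP.
Direct interest in Wildmere Realty LP: 17%.
Aggregating (R3): 14.7075% + 17% = 31.7075%.

31.7075%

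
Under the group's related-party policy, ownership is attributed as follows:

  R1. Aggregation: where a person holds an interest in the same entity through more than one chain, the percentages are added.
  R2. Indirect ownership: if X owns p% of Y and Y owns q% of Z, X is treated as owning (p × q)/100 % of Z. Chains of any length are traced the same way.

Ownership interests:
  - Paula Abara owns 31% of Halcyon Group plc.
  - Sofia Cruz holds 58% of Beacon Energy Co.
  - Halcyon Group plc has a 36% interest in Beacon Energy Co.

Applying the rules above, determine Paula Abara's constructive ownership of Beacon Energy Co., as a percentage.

Chain via Halcyon Group plc (R2): 31% × 36% = 11.16% of Beacon Energy Co.

11.16%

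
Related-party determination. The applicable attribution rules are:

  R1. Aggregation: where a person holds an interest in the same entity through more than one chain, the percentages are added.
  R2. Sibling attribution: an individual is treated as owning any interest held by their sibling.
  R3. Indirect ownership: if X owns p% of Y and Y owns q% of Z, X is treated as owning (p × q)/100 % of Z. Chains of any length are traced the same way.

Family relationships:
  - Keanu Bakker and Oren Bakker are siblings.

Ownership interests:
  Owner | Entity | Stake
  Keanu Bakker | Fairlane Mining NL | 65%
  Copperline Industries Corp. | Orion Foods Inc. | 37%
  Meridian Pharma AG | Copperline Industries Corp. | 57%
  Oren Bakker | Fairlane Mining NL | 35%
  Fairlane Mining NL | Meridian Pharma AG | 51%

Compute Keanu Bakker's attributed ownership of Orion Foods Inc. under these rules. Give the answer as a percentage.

10.7559%

By sibling attribution (R2), Keanu Bakker is treated as also owning Oren Bakker's interest in Fairlane Mining NL, giving 65% + 35% = 100%.
Chain via Fairlane Mining NL → Meridian Pharma AG → Copperline Industries Corp. (R3): 100% × 51% × 57% × 37% = 10.7559% of Orion Foods Inc.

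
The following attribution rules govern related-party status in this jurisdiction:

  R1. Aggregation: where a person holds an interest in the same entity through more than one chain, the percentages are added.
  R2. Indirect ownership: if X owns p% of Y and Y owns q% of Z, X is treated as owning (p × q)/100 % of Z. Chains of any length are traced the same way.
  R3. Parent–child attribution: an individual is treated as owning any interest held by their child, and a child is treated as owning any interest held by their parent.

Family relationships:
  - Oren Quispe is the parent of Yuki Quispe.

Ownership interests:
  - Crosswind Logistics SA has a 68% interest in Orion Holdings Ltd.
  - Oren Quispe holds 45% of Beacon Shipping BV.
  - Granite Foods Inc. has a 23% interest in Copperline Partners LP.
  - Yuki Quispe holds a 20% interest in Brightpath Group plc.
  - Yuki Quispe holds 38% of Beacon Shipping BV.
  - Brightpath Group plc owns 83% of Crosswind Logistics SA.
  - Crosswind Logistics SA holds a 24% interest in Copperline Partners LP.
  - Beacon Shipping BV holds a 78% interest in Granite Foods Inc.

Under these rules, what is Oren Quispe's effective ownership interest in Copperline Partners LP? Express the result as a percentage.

18.8742%

By parent–child attribution (R3), Oren Quispe is treated as also owning Yuki Quispe's interest in Beacon Shipping BV, giving 45% + 38% = 83%.
By parent–child attribution (R3), Oren Quispe is treated as owning Yuki Quispe's 20% interest in Brightpath Group plc.
Chain via Beacon Shipping BV → Granite Foods Inc. (R2): 83% × 78% × 23% = 14.8902% of Copperline Partners LP.
Chain via Brightpath Group plc → Crosswind Logistics SA (R2): 20% × 83% × 24% = 3.984% of Copperline Partners LP.
Aggregating (R1): 14.8902% + 3.984% = 18.8742%.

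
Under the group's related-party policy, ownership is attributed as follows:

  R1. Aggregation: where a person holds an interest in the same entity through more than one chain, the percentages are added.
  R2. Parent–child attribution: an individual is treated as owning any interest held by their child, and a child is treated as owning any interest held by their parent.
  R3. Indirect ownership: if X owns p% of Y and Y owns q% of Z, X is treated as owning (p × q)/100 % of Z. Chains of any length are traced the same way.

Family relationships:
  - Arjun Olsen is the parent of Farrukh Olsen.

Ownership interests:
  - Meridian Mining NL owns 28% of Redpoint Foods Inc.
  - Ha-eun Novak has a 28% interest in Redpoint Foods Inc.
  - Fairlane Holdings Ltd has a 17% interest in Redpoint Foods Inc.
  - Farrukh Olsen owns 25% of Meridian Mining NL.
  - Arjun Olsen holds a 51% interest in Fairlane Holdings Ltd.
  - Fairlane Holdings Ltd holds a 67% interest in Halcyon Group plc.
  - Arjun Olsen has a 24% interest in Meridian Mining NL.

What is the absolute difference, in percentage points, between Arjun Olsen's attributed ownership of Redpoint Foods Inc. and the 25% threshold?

By parent–child attribution (R2), Arjun Olsen is treated as also owning Farrukh Olsen's interest in Meridian Mining NL, giving 24% + 25% = 49%.
Chain via Fairlane Holdings Ltd (R3): 51% × 17% = 8.67% of Redpoint Foods Inc.
Chain via Meridian Mining NL (R3): 49% × 28% = 13.72% of Redpoint Foods Inc.
Aggregating (R1): 8.67% + 13.72% = 22.39%.
22.39% falls short of the 25% threshold by 2.61 percentage points.

2.61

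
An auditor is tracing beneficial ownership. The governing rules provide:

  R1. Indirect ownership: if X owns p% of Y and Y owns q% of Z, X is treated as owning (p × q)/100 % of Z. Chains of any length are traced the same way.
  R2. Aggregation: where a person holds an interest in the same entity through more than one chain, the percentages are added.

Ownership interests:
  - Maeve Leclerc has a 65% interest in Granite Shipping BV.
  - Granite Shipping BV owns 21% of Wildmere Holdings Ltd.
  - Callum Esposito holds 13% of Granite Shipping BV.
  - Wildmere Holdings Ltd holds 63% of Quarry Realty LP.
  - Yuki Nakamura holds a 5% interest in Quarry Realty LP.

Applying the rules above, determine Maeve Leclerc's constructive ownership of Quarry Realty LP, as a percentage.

8.5995%

Chain via Granite Shipping BV → Wildmere Holdings Ltd (R1): 65% × 21% × 63% = 8.5995% of Quarry Realty LP.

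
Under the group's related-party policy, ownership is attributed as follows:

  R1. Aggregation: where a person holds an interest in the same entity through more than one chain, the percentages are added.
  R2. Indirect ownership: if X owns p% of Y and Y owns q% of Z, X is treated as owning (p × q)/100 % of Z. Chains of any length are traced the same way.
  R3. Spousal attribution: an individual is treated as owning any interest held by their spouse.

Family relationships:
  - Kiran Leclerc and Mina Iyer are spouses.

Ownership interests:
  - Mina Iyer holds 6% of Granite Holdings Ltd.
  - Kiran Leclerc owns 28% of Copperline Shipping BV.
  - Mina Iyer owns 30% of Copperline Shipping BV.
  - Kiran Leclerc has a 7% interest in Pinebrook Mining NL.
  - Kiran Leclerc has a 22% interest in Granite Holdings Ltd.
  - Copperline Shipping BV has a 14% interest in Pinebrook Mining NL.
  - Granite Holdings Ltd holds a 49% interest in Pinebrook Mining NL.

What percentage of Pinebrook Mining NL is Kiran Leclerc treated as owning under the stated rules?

28.84%

By spousal attribution (R3), Kiran Leclerc is treated as also owning Mina Iyer's interest in Granite Holdings Ltd, giving 22% + 6% = 28%.
By spousal attribution (R3), Kiran Leclerc is treated as also owning Mina Iyer's interest in Copperline Shipping BV, giving 28% + 30% = 58%.
Chain via Granite Holdings Ltd (R2): 28% × 49% = 13.72% of Pinebrook Mining NL.
Chain via Copperline Shipping BV (R2): 58% × 14% = 8.12% of Pinebrook Mining NL.
Direct interest in Pinebrook Mining NL: 7%.
Aggregating (R1): 13.72% + 8.12% + 7% = 28.84%.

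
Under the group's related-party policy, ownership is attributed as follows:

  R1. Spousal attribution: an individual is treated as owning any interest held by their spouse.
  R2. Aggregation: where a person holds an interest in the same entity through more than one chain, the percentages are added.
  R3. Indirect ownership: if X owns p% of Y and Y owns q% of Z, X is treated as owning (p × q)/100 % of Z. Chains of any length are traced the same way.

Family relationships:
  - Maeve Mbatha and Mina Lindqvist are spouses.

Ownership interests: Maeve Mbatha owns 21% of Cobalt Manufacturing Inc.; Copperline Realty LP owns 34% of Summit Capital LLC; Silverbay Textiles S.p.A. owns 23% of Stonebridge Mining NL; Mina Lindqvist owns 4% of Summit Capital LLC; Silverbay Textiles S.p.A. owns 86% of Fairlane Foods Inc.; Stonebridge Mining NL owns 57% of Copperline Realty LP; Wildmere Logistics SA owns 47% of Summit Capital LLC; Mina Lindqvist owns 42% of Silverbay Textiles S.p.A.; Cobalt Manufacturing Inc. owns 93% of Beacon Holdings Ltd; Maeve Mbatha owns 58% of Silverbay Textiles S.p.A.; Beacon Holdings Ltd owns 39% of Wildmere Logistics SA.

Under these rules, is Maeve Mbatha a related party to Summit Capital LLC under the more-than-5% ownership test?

By spousal attribution (R1), Maeve Mbatha is treated as also owning Mina Lindqvist's interest in Silverbay Textiles S.p.A, giving 58% + 42% = 100%.
By spousal attribution (R1), Maeve Mbatha is treated as owning Mina Lindqvist's 4% interest in Summit Capital LLC.
Chain via Cobalt Manufacturing Inc. → Beacon Holdings Ltd → Wildmere Logistics SA (R3): 21% × 93% × 39% × 47% = 3.579849% of Summit Capital LLC.
Chain via Silverbay Textiles S.p.A. → Stonebridge Mining NL → Copperline Realty LP (R3): 100% × 23% × 57% × 34% = 4.4574% of Summit Capital LLC.
Direct interest in Summit Capital LLC: 4%.
Aggregating (R2): 3.579849% + 4.4574% + 4% = 12.037249%.
12.037249% exceeds the 5% threshold, so Maeve is a related party to Summit Capital LLC.

Yes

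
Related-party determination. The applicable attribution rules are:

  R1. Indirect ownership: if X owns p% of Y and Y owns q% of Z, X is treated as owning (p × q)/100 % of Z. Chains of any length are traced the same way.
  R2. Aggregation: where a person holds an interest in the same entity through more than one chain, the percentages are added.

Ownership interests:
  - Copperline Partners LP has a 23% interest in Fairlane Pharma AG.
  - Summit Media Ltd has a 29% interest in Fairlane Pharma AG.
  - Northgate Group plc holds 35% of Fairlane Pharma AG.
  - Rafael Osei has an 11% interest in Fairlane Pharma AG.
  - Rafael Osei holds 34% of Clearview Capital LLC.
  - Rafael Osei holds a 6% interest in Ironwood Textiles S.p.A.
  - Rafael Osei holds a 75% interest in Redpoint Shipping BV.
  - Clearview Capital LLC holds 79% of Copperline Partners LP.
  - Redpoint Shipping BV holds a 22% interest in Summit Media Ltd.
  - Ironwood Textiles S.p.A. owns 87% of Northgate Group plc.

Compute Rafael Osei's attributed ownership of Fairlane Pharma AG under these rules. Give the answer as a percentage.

Chain via Clearview Capital LLC → Copperline Partners LP (R1): 34% × 79% × 23% = 6.1778% of Fairlane Pharma AG.
Chain via Redpoint Shipping BV → Summit Media Ltd (R1): 75% × 22% × 29% = 4.785% of Fairlane Pharma AG.
Chain via Ironwood Textiles S.p.A. → Northgate Group plc (R1): 6% × 87% × 35% = 1.827% of Fairlane Pharma AG.
Direct interest in Fairlane Pharma AG: 11%.
Aggregating (R2): 6.1778% + 4.785% + 1.827% + 11% = 23.7898%.

23.7898%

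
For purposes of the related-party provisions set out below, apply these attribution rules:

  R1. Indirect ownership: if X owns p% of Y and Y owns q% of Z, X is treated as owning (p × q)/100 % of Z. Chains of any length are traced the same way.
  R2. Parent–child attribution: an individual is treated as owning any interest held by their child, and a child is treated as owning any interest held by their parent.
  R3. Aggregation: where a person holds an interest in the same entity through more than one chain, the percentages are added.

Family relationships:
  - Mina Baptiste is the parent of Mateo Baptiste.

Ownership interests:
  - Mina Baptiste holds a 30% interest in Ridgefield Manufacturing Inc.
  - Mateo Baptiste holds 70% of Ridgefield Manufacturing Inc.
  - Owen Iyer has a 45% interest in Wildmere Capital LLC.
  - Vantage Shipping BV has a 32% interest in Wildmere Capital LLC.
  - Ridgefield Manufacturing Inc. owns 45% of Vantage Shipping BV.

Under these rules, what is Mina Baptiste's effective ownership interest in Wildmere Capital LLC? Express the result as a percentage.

14.4%

By parent–child attribution (R2), Mina Baptiste is treated as also owning Mateo Baptiste's interest in Ridgefield Manufacturing Inc, giving 30% + 70% = 100%.
Chain via Ridgefield Manufacturing Inc. → Vantage Shipping BV (R1): 100% × 45% × 32% = 14.4% of Wildmere Capital LLC.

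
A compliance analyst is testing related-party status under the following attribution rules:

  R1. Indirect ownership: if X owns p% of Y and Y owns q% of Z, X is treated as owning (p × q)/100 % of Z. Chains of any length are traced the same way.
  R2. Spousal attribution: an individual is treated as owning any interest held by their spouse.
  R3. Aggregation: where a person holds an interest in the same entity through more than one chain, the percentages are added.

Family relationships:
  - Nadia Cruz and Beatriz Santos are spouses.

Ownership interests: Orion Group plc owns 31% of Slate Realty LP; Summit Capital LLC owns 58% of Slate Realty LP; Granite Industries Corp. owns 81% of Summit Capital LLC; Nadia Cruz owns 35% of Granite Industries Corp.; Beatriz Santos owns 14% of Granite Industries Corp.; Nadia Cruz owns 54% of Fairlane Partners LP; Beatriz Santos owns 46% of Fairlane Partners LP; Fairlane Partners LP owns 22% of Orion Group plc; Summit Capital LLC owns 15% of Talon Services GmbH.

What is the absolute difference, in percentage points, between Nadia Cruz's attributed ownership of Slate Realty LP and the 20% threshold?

By spousal attribution (R2), Nadia Cruz is treated as also owning Beatriz Santos's interest in Fairlane Partners LP, giving 54% + 46% = 100%.
By spousal attribution (R2), Nadia Cruz is treated as also owning Beatriz Santos's interest in Granite Industries Corp, giving 35% + 14% = 49%.
Chain via Fairlane Partners LP → Orion Group plc (R1): 100% × 22% × 31% = 6.82% of Slate Realty LP.
Chain via Granite Industries Corp. → Summit Capital LLC (R1): 49% × 81% × 58% = 23.0202% of Slate Realty LP.
Aggregating (R3): 6.82% + 23.0202% = 29.8402%.
29.8402% exceeds the 20% threshold by 9.8402 percentage points.

9.8402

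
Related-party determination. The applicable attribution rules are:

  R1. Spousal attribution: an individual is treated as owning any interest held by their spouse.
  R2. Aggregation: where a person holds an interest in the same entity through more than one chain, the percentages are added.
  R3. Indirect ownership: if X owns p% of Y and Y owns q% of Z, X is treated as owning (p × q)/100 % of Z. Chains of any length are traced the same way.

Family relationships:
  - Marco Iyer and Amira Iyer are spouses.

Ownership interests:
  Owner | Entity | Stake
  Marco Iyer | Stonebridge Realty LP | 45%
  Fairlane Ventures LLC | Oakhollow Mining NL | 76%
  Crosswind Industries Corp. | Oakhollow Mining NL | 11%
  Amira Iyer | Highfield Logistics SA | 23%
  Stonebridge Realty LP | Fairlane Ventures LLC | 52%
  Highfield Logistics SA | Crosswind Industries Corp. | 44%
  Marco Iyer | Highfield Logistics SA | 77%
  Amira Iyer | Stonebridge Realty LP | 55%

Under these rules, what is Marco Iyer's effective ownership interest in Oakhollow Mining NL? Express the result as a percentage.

44.36%

By spousal attribution (R1), Marco Iyer is treated as also owning Amira Iyer's interest in Stonebridge Realty LP, giving 45% + 55% = 100%.
By spousal attribution (R1), Marco Iyer is treated as also owning Amira Iyer's interest in Highfield Logistics SA, giving 77% + 23% = 100%.
Chain via Stonebridge Realty LP → Fairlane Ventures LLC (R3): 100% × 52% × 76% = 39.52% of Oakhollow Mining NL.
Chain via Highfield Logistics SA → Crosswind Industries Corp. (R3): 100% × 44% × 11% = 4.84% of Oakhollow Mining NL.
Aggregating (R2): 39.52% + 4.84% = 44.36%.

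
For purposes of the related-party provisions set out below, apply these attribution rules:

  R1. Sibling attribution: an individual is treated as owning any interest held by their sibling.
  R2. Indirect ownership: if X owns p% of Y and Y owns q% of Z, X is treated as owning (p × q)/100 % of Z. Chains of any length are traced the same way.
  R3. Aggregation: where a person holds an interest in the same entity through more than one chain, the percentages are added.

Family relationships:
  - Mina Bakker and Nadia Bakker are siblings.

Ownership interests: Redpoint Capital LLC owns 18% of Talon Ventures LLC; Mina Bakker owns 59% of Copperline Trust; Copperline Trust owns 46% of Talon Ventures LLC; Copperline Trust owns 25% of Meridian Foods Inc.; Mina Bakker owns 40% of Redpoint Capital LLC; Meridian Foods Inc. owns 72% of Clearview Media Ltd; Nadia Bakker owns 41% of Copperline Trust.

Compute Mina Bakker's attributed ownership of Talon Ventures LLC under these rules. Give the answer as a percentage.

By sibling attribution (R1), Mina Bakker is treated as also owning Nadia Bakker's interest in Copperline Trust, giving 59% + 41% = 100%.
Chain via Copperline Trust (R2): 100% × 46% = 46% of Talon Ventures LLC.
Chain via Redpoint Capital LLC (R2): 40% × 18% = 7.2% of Talon Ventures LLC.
Aggregating (R3): 46% + 7.2% = 53.2%.

53.2%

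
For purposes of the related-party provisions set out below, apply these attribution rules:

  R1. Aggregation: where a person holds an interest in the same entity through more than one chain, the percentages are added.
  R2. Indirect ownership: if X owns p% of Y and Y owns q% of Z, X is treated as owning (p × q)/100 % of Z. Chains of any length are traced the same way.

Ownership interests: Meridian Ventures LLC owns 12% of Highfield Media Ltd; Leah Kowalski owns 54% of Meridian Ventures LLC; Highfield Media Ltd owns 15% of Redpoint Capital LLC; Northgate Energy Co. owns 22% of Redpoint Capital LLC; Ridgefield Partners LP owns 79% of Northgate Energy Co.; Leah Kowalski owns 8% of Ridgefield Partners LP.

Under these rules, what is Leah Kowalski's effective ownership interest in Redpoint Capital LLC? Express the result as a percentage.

2.3624%

Chain via Ridgefield Partners LP → Northgate Energy Co. (R2): 8% × 79% × 22% = 1.3904% of Redpoint Capital LLC.
Chain via Meridian Ventures LLC → Highfield Media Ltd (R2): 54% × 12% × 15% = 0.972% of Redpoint Capital LLC.
Aggregating (R1): 1.3904% + 0.972% = 2.3624%.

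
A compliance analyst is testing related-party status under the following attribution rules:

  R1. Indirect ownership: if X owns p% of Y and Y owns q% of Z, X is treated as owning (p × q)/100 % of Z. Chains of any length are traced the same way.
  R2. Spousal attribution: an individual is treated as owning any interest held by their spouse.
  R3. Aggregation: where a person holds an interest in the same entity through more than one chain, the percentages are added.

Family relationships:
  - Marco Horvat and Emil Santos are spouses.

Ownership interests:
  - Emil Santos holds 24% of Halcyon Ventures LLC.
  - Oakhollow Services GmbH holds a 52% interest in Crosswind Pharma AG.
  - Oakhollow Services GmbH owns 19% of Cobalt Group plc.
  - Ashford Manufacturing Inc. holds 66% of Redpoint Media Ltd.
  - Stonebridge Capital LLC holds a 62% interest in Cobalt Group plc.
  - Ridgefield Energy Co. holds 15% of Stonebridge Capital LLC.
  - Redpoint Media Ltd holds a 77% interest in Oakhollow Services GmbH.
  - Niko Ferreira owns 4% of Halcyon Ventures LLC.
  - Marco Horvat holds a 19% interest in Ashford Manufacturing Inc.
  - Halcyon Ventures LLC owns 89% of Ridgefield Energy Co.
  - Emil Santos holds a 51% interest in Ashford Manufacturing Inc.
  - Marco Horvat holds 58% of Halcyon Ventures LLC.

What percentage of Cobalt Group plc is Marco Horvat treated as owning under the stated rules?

13.5462%

By spousal attribution (R2), Marco Horvat is treated as also owning Emil Santos's interest in Ashford Manufacturing Inc, giving 19% + 51% = 70%.
By spousal attribution (R2), Marco Horvat is treated as also owning Emil Santos's interest in Halcyon Ventures LLC, giving 58% + 24% = 82%.
Chain via Ashford Manufacturing Inc. → Redpoint Media Ltd → Oakhollow Services GmbH (R1): 70% × 66% × 77% × 19% = 6.75906% of Cobalt Group plc.
Chain via Halcyon Ventures LLC → Ridgefield Energy Co. → Stonebridge Capital LLC (R1): 82% × 89% × 15% × 62% = 6.78714% of Cobalt Group plc.
Aggregating (R3): 6.75906% + 6.78714% = 13.5462%.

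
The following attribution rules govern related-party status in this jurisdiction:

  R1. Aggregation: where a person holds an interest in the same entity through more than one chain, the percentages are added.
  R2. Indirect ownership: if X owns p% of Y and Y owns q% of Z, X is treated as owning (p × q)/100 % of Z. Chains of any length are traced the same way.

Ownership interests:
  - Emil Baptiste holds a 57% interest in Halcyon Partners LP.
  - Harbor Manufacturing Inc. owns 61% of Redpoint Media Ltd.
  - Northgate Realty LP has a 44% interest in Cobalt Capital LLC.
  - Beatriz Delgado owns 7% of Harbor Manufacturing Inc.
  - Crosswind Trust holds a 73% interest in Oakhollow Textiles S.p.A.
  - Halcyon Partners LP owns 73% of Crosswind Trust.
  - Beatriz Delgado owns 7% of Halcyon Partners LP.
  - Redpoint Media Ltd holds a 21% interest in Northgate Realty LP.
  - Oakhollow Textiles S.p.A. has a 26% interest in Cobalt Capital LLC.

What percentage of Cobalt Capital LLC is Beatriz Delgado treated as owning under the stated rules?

1.364426%

Chain via Halcyon Partners LP → Crosswind Trust → Oakhollow Textiles S.p.A. (R2): 7% × 73% × 73% × 26% = 0.969878% of Cobalt Capital LLC.
Chain via Harbor Manufacturing Inc. → Redpoint Media Ltd → Northgate Realty LP (R2): 7% × 61% × 21% × 44% = 0.394548% of Cobalt Capital LLC.
Aggregating (R1): 0.969878% + 0.394548% = 1.364426%.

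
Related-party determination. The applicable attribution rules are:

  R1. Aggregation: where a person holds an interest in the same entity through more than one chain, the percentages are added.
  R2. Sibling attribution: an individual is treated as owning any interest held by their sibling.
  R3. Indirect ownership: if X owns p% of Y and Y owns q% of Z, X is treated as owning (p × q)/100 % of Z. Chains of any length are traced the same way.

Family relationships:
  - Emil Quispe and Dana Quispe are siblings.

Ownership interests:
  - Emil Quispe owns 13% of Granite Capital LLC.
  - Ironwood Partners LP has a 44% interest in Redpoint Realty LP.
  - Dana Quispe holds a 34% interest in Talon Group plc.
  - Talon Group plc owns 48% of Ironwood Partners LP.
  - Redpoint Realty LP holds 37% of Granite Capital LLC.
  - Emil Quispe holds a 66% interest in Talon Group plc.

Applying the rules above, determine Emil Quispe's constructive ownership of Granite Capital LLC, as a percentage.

By sibling attribution (R2), Emil Quispe is treated as also owning Dana Quispe's interest in Talon Group plc, giving 66% + 34% = 100%.
Chain via Talon Group plc → Ironwood Partners LP → Redpoint Realty LP (R3): 100% × 48% × 44% × 37% = 7.8144% of Granite Capital LLC.
Direct interest in Granite Capital LLC: 13%.
Aggregating (R1): 7.8144% + 13% = 20.8144%.

20.8144%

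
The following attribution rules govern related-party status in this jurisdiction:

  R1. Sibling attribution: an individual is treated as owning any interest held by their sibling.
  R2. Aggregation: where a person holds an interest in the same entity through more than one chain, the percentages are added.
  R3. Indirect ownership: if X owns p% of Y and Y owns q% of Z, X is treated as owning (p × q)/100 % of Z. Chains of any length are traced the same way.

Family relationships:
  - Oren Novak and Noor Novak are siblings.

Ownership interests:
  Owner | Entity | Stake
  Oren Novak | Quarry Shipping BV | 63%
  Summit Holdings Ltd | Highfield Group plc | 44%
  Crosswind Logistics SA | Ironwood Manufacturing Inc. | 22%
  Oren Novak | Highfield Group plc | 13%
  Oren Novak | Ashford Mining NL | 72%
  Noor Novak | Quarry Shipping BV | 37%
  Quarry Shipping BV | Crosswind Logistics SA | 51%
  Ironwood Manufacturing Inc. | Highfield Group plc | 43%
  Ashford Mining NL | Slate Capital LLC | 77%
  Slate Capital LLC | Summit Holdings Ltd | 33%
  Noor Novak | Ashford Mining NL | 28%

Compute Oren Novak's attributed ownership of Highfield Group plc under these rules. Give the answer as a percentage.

29.005%

By sibling attribution (R1), Oren Novak is treated as also owning Noor Novak's interest in Ashford Mining NL, giving 72% + 28% = 100%.
By sibling attribution (R1), Oren Novak is treated as also owning Noor Novak's interest in Quarry Shipping BV, giving 63% + 37% = 100%.
Chain via Ashford Mining NL → Slate Capital LLC → Summit Holdings Ltd (R3): 100% × 77% × 33% × 44% = 11.1804% of Highfield Group plc.
Chain via Quarry Shipping BV → Crosswind Logistics SA → Ironwood Manufacturing Inc. (R3): 100% × 51% × 22% × 43% = 4.8246% of Highfield Group plc.
Direct interest in Highfield Group plc: 13%.
Aggregating (R2): 11.1804% + 4.8246% + 13% = 29.005%.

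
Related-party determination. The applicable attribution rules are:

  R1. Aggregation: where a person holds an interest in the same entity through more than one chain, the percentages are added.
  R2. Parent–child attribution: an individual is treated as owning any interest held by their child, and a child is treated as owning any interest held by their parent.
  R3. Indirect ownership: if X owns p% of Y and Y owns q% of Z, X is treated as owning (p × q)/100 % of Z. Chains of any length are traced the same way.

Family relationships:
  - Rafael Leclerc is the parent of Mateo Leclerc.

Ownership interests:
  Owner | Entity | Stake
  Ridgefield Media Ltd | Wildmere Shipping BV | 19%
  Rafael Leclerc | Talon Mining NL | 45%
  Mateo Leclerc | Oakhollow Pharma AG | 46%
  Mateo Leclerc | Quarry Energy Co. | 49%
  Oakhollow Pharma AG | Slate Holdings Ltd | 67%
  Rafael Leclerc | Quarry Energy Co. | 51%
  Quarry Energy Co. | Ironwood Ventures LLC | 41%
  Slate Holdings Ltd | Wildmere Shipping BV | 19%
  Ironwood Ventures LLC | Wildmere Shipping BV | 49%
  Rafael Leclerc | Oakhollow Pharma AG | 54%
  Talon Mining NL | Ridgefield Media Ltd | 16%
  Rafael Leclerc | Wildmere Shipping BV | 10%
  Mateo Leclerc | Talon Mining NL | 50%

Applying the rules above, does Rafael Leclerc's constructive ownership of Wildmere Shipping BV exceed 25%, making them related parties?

By parent–child attribution (R2), Rafael Leclerc is treated as also owning Mateo Leclerc's interest in Talon Mining NL, giving 45% + 50% = 95%.
By parent–child attribution (R2), Rafael Leclerc is treated as also owning Mateo Leclerc's interest in Oakhollow Pharma AG, giving 54% + 46% = 100%.
By parent–child attribution (R2), Rafael Leclerc is treated as also owning Mateo Leclerc's interest in Quarry Energy Co, giving 51% + 49% = 100%.
Chain via Talon Mining NL → Ridgefield Media Ltd (R3): 95% × 16% × 19% = 2.888% of Wildmere Shipping BV.
Chain via Oakhollow Pharma AG → Slate Holdings Ltd (R3): 100% × 67% × 19% = 12.73% of Wildmere Shipping BV.
Chain via Quarry Energy Co. → Ironwood Ventures LLC (R3): 100% × 41% × 49% = 20.09% of Wildmere Shipping BV.
Direct interest in Wildmere Shipping BV: 10%.
Aggregating (R1): 2.888% + 12.73% + 20.09% + 10% = 45.708%.
45.708% exceeds the 25% threshold, so Rafael is a related party to Wildmere Shipping BV.

Yes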